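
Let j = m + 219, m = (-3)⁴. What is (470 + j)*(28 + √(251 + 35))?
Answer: 21560 + 770*√286 ≈ 34582.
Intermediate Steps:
m = 81
j = 300 (j = 81 + 219 = 300)
(470 + j)*(28 + √(251 + 35)) = (470 + 300)*(28 + √(251 + 35)) = 770*(28 + √286) = 21560 + 770*√286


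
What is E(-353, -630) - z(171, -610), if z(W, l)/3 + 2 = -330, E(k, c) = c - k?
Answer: 719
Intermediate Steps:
z(W, l) = -996 (z(W, l) = -6 + 3*(-330) = -6 - 990 = -996)
E(-353, -630) - z(171, -610) = (-630 - 1*(-353)) - 1*(-996) = (-630 + 353) + 996 = -277 + 996 = 719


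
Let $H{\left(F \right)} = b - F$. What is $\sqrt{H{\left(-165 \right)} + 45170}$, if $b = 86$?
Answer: $\sqrt{45421} \approx 213.12$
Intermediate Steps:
$H{\left(F \right)} = 86 - F$
$\sqrt{H{\left(-165 \right)} + 45170} = \sqrt{\left(86 - -165\right) + 45170} = \sqrt{\left(86 + 165\right) + 45170} = \sqrt{251 + 45170} = \sqrt{45421}$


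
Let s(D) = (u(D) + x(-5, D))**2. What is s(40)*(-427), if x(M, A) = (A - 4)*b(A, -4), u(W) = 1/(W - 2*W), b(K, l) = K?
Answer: -1416634330027/1600 ≈ -8.8540e+8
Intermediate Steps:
u(W) = -1/W (u(W) = 1/(-W) = -1/W)
x(M, A) = A*(-4 + A) (x(M, A) = (A - 4)*A = (-4 + A)*A = A*(-4 + A))
s(D) = (-1/D + D*(-4 + D))**2
s(40)*(-427) = ((-1 + 40**2*(-4 + 40))**2/40**2)*(-427) = ((-1 + 1600*36)**2/1600)*(-427) = ((-1 + 57600)**2/1600)*(-427) = ((1/1600)*57599**2)*(-427) = ((1/1600)*3317644801)*(-427) = (3317644801/1600)*(-427) = -1416634330027/1600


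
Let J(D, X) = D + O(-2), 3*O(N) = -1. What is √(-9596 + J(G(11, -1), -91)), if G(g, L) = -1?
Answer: 2*I*√21594/3 ≈ 97.966*I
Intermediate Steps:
O(N) = -⅓ (O(N) = (⅓)*(-1) = -⅓)
J(D, X) = -⅓ + D (J(D, X) = D - ⅓ = -⅓ + D)
√(-9596 + J(G(11, -1), -91)) = √(-9596 + (-⅓ - 1)) = √(-9596 - 4/3) = √(-28792/3) = 2*I*√21594/3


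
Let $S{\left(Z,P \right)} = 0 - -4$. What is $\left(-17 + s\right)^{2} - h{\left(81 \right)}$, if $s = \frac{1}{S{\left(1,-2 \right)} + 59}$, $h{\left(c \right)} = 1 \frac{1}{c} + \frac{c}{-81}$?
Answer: $\frac{382940}{1323} \approx 289.45$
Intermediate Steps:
$h{\left(c \right)} = \frac{1}{c} - \frac{c}{81}$ ($h{\left(c \right)} = \frac{1}{c} + c \left(- \frac{1}{81}\right) = \frac{1}{c} - \frac{c}{81}$)
$S{\left(Z,P \right)} = 4$ ($S{\left(Z,P \right)} = 0 + 4 = 4$)
$s = \frac{1}{63}$ ($s = \frac{1}{4 + 59} = \frac{1}{63} \approx 0.015873$)
$\left(-17 + s\right)^{2} - h{\left(81 \right)} = \left(-17 + \frac{1}{63}\right)^{2} - \left(\frac{1}{81} - 1\right) = \left(- \frac{1070}{63}\right)^{2} - \left(\frac{1}{81} - 1\right) = \frac{1144900}{3969} - - \frac{80}{81} = \frac{1144900}{3969} + \frac{80}{81} = \frac{382940}{1323}$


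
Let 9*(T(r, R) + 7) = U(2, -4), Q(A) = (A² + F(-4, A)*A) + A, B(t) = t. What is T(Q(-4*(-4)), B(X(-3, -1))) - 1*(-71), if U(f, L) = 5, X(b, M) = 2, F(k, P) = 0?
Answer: 581/9 ≈ 64.556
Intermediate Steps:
Q(A) = A + A² (Q(A) = (A² + 0*A) + A = (A² + 0) + A = A² + A = A + A²)
T(r, R) = -58/9 (T(r, R) = -7 + (⅑)*5 = -7 + 5/9 = -58/9)
T(Q(-4*(-4)), B(X(-3, -1))) - 1*(-71) = -58/9 - 1*(-71) = -58/9 + 71 = 581/9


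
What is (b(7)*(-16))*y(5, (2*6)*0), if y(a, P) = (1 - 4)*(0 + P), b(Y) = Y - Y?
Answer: 0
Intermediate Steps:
b(Y) = 0
y(a, P) = -3*P
(b(7)*(-16))*y(5, (2*6)*0) = (0*(-16))*(-3*2*6*0) = 0*(-36*0) = 0*(-3*0) = 0*0 = 0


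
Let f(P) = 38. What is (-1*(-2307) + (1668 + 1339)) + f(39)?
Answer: 5352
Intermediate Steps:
(-1*(-2307) + (1668 + 1339)) + f(39) = (-1*(-2307) + (1668 + 1339)) + 38 = (2307 + 3007) + 38 = 5314 + 38 = 5352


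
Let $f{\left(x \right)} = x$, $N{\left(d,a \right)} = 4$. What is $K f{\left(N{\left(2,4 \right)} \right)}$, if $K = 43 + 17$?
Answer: $240$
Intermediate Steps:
$K = 60$
$K f{\left(N{\left(2,4 \right)} \right)} = 60 \cdot 4 = 240$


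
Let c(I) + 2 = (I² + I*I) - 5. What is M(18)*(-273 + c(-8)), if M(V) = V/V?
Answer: -152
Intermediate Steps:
c(I) = -7 + 2*I² (c(I) = -2 + ((I² + I*I) - 5) = -2 + ((I² + I²) - 5) = -2 + (2*I² - 5) = -2 + (-5 + 2*I²) = -7 + 2*I²)
M(V) = 1
M(18)*(-273 + c(-8)) = 1*(-273 + (-7 + 2*(-8)²)) = 1*(-273 + (-7 + 2*64)) = 1*(-273 + (-7 + 128)) = 1*(-273 + 121) = 1*(-152) = -152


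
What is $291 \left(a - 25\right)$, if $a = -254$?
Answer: $-81189$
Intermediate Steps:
$291 \left(a - 25\right) = 291 \left(-254 - 25\right) = 291 \left(-279\right) = -81189$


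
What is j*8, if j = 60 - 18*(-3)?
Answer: 912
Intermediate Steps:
j = 114 (j = 60 - 1*(-54) = 60 + 54 = 114)
j*8 = 114*8 = 912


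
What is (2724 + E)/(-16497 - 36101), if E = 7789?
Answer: -10513/52598 ≈ -0.19987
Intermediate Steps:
(2724 + E)/(-16497 - 36101) = (2724 + 7789)/(-16497 - 36101) = 10513/(-52598) = 10513*(-1/52598) = -10513/52598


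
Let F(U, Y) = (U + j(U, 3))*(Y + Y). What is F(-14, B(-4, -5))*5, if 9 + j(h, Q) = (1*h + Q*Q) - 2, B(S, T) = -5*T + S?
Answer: -6300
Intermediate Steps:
B(S, T) = S - 5*T
j(h, Q) = -11 + h + Q**2 (j(h, Q) = -9 + ((1*h + Q*Q) - 2) = -9 + ((h + Q**2) - 2) = -9 + (-2 + h + Q**2) = -11 + h + Q**2)
F(U, Y) = 2*Y*(-2 + 2*U) (F(U, Y) = (U + (-11 + U + 3**2))*(Y + Y) = (U + (-11 + U + 9))*(2*Y) = (U + (-2 + U))*(2*Y) = (-2 + 2*U)*(2*Y) = 2*Y*(-2 + 2*U))
F(-14, B(-4, -5))*5 = (4*(-4 - 5*(-5))*(-1 - 14))*5 = (4*(-4 + 25)*(-15))*5 = (4*21*(-15))*5 = -1260*5 = -6300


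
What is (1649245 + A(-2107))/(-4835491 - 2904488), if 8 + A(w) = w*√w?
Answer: -1649237/7739979 + 14749*I*√43/7739979 ≈ -0.21308 + 0.012496*I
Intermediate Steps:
A(w) = -8 + w^(3/2) (A(w) = -8 + w*√w = -8 + w^(3/2))
(1649245 + A(-2107))/(-4835491 - 2904488) = (1649245 + (-8 + (-2107)^(3/2)))/(-4835491 - 2904488) = (1649245 + (-8 - 14749*I*√43))/(-7739979) = (1649237 - 14749*I*√43)*(-1/7739979) = -1649237/7739979 + 14749*I*√43/7739979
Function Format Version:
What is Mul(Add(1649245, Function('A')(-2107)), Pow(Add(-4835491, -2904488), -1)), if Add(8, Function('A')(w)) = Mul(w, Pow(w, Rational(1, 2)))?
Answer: Add(Rational(-1649237, 7739979), Mul(Rational(14749, 7739979), I, Pow(43, Rational(1, 2)))) ≈ Add(-0.21308, Mul(0.012496, I))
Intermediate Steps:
Function('A')(w) = Add(-8, Pow(w, Rational(3, 2))) (Function('A')(w) = Add(-8, Mul(w, Pow(w, Rational(1, 2)))) = Add(-8, Pow(w, Rational(3, 2))))
Mul(Add(1649245, Function('A')(-2107)), Pow(Add(-4835491, -2904488), -1)) = Mul(Add(1649245, Add(-8, Pow(-2107, Rational(3, 2)))), Pow(Add(-4835491, -2904488), -1)) = Mul(Add(1649245, Add(-8, Mul(-14749, I, Pow(43, Rational(1, 2))))), Pow(-7739979, -1)) = Mul(Add(1649237, Mul(-14749, I, Pow(43, Rational(1, 2)))), Rational(-1, 7739979)) = Add(Rational(-1649237, 7739979), Mul(Rational(14749, 7739979), I, Pow(43, Rational(1, 2))))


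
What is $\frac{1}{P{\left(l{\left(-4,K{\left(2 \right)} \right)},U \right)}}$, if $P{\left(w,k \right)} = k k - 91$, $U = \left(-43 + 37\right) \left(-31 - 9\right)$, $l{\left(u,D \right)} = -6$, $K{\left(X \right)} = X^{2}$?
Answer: $\frac{1}{57509} \approx 1.7389 \cdot 10^{-5}$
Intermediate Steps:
$U = 240$ ($U = \left(-6\right) \left(-40\right) = 240$)
$P{\left(w,k \right)} = -91 + k^{2}$ ($P{\left(w,k \right)} = k^{2} - 91 = -91 + k^{2}$)
$\frac{1}{P{\left(l{\left(-4,K{\left(2 \right)} \right)},U \right)}} = \frac{1}{-91 + 240^{2}} = \frac{1}{-91 + 57600} = \frac{1}{57509}$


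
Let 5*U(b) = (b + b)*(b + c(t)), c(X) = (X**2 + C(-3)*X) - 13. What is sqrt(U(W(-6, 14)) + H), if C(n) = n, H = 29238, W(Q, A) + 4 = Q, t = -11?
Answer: 7*sqrt(586) ≈ 169.45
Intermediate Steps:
W(Q, A) = -4 + Q
c(X) = -13 + X**2 - 3*X (c(X) = (X**2 - 3*X) - 13 = -13 + X**2 - 3*X)
U(b) = 2*b*(141 + b)/5 (U(b) = ((b + b)*(b + (-13 + (-11)**2 - 3*(-11))))/5 = ((2*b)*(b + (-13 + 121 + 33)))/5 = ((2*b)*(b + 141))/5 = ((2*b)*(141 + b))/5 = (2*b*(141 + b))/5 = 2*b*(141 + b)/5)
sqrt(U(W(-6, 14)) + H) = sqrt(2*(-4 - 6)*(141 + (-4 - 6))/5 + 29238) = sqrt((2/5)*(-10)*(141 - 10) + 29238) = sqrt((2/5)*(-10)*131 + 29238) = sqrt(-524 + 29238) = sqrt(28714) = 7*sqrt(586)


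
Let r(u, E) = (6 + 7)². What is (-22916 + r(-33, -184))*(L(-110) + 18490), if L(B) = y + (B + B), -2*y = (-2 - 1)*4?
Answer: -415724172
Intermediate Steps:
r(u, E) = 169 (r(u, E) = 13² = 169)
y = 6 (y = -(-2 - 1)*4/2 = -(-3)*4/2 = -½*(-12) = 6)
L(B) = 6 + 2*B (L(B) = 6 + (B + B) = 6 + 2*B)
(-22916 + r(-33, -184))*(L(-110) + 18490) = (-22916 + 169)*((6 + 2*(-110)) + 18490) = -22747*((6 - 220) + 18490) = -22747*(-214 + 18490) = -22747*18276 = -415724172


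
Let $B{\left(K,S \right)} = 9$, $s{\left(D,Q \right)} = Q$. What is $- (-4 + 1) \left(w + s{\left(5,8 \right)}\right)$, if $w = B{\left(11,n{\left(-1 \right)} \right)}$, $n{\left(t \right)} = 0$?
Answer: $51$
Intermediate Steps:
$w = 9$
$- (-4 + 1) \left(w + s{\left(5,8 \right)}\right) = - (-4 + 1) \left(9 + 8\right) = \left(-1\right) \left(-3\right) 17 = 3 \cdot 17 = 51$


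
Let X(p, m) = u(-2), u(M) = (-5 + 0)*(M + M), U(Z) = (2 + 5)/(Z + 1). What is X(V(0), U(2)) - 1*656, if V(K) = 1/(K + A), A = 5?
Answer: -636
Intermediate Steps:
V(K) = 1/(5 + K) (V(K) = 1/(K + 5) = 1/(5 + K))
U(Z) = 7/(1 + Z)
u(M) = -10*M
X(p, m) = 20 (X(p, m) = -10*(-2) = 20)
X(V(0), U(2)) - 1*656 = 20 - 1*656 = 20 - 656 = -636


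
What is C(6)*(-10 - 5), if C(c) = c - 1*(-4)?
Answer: -150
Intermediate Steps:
C(c) = 4 + c (C(c) = c + 4 = 4 + c)
C(6)*(-10 - 5) = (4 + 6)*(-10 - 5) = 10*(-15) = -150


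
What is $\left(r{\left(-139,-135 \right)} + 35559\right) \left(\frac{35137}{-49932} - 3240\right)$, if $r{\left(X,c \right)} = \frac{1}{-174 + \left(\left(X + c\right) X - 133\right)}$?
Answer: $- \frac{108689674532178227}{943190514} \approx -1.1524 \cdot 10^{8}$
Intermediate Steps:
$r{\left(X,c \right)} = \frac{1}{-307 + X \left(X + c\right)}$ ($r{\left(X,c \right)} = \frac{1}{-174 + \left(X \left(X + c\right) - 133\right)} = \frac{1}{-174 + \left(-133 + X \left(X + c\right)\right)} = \frac{1}{-307 + X \left(X + c\right)}$)
$\left(r{\left(-139,-135 \right)} + 35559\right) \left(\frac{35137}{-49932} - 3240\right) = \left(\frac{1}{-307 + \left(-139\right)^{2} - -18765} + 35559\right) \left(\frac{35137}{-49932} - 3240\right) = \left(\frac{1}{-307 + 19321 + 18765} + 35559\right) \left(35137 \left(- \frac{1}{49932}\right) - 3240\right) = \left(\frac{1}{37779} + 35559\right) \left(- \frac{35137}{49932} - 3240\right) = \left(\frac{1}{37779} + 35559\right) \left(- \frac{161814817}{49932}\right) = \frac{1343383462}{37779} \left(- \frac{161814817}{49932}\right) = - \frac{108689674532178227}{943190514}$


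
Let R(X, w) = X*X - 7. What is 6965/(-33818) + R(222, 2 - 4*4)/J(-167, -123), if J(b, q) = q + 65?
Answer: -416713389/490361 ≈ -849.81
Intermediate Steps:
R(X, w) = -7 + X² (R(X, w) = X² - 7 = -7 + X²)
J(b, q) = 65 + q
6965/(-33818) + R(222, 2 - 4*4)/J(-167, -123) = 6965/(-33818) + (-7 + 222²)/(65 - 123) = 6965*(-1/33818) + (-7 + 49284)/(-58) = -6965/33818 + 49277*(-1/58) = -6965/33818 - 49277/58 = -416713389/490361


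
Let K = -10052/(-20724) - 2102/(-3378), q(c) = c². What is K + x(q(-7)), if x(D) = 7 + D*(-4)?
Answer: -182688257/972301 ≈ -187.89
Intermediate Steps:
K = 1076632/972301 (K = -10052*(-1/20724) - 2102*(-1/3378) = 2513/5181 + 1051/1689 = 1076632/972301 ≈ 1.1073)
x(D) = 7 - 4*D
K + x(q(-7)) = 1076632/972301 + (7 - 4*(-7)²) = 1076632/972301 + (7 - 4*49) = 1076632/972301 + (7 - 196) = 1076632/972301 - 189 = -182688257/972301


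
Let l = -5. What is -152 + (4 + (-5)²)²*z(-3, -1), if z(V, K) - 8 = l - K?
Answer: 3212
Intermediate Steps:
z(V, K) = 3 - K (z(V, K) = 8 + (-5 - K) = 3 - K)
-152 + (4 + (-5)²)²*z(-3, -1) = -152 + (4 + (-5)²)²*(3 - 1*(-1)) = -152 + (4 + 25)²*(3 + 1) = -152 + 29²*4 = -152 + 841*4 = -152 + 3364 = 3212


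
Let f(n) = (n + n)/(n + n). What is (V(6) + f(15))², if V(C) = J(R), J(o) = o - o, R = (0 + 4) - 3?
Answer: 1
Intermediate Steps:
R = 1 (R = 4 - 3 = 1)
J(o) = 0
V(C) = 0
f(n) = 1 (f(n) = (2*n)/((2*n)) = (2*n)*(1/(2*n)) = 1)
(V(6) + f(15))² = (0 + 1)² = 1² = 1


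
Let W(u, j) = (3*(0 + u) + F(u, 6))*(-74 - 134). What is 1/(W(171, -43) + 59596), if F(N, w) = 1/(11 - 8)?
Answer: -3/141532 ≈ -2.1197e-5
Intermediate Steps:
F(N, w) = ⅓ (F(N, w) = 1/3 = ⅓)
W(u, j) = -208/3 - 624*u (W(u, j) = (3*(0 + u) + ⅓)*(-74 - 134) = (3*u + ⅓)*(-208) = (⅓ + 3*u)*(-208) = -208/3 - 624*u)
1/(W(171, -43) + 59596) = 1/((-208/3 - 624*171) + 59596) = 1/((-208/3 - 106704) + 59596) = 1/(-320320/3 + 59596) = 1/(-141532/3) = -3/141532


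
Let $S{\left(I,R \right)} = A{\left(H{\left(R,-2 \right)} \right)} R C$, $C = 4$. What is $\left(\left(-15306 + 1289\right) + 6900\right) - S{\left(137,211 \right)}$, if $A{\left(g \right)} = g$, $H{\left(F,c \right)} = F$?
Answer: $-185201$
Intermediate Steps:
$S{\left(I,R \right)} = 4 R^{2}$ ($S{\left(I,R \right)} = R R 4 = R^{2} \cdot 4 = 4 R^{2}$)
$\left(\left(-15306 + 1289\right) + 6900\right) - S{\left(137,211 \right)} = \left(\left(-15306 + 1289\right) + 6900\right) - 4 \cdot 211^{2} = \left(-14017 + 6900\right) - 4 \cdot 44521 = -7117 - 178084 = -185201$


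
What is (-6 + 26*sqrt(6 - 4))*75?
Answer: -450 + 1950*sqrt(2) ≈ 2307.7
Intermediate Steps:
(-6 + 26*sqrt(6 - 4))*75 = (-6 + 26*sqrt(2))*75 = -450 + 1950*sqrt(2)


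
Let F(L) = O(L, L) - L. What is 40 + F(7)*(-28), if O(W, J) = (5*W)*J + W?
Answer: -6820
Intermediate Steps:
O(W, J) = W + 5*J*W (O(W, J) = 5*J*W + W = W + 5*J*W)
F(L) = -L + L*(1 + 5*L) (F(L) = L*(1 + 5*L) - L = -L + L*(1 + 5*L))
40 + F(7)*(-28) = 40 + (5*7²)*(-28) = 40 + (5*49)*(-28) = 40 + 245*(-28) = 40 - 6860 = -6820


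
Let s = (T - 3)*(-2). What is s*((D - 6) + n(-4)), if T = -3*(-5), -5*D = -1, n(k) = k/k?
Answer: 576/5 ≈ 115.20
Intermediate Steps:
n(k) = 1
D = ⅕ (D = -⅕*(-1) = ⅕ ≈ 0.20000)
T = 15
s = -24 (s = (15 - 3)*(-2) = 12*(-2) = -24)
s*((D - 6) + n(-4)) = -24*((⅕ - 6) + 1) = -24*(-29/5 + 1) = -24*(-24/5) = 576/5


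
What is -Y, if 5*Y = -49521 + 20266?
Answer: 5851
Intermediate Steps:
Y = -5851 (Y = (-49521 + 20266)/5 = (⅕)*(-29255) = -5851)
-Y = -1*(-5851) = 5851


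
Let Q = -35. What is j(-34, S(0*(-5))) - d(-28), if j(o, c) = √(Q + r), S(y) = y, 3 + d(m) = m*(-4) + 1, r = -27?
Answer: -110 + I*√62 ≈ -110.0 + 7.874*I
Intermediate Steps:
d(m) = -2 - 4*m (d(m) = -3 + (m*(-4) + 1) = -3 + (-4*m + 1) = -3 + (1 - 4*m) = -2 - 4*m)
j(o, c) = I*√62 (j(o, c) = √(-35 - 27) = √(-62) = I*√62)
j(-34, S(0*(-5))) - d(-28) = I*√62 - (-2 - 4*(-28)) = I*√62 - (-2 + 112) = I*√62 - 1*110 = I*√62 - 110 = -110 + I*√62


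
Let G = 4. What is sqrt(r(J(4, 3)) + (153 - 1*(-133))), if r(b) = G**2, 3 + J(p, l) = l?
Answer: sqrt(302) ≈ 17.378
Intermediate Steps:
J(p, l) = -3 + l
r(b) = 16 (r(b) = 4**2 = 16)
sqrt(r(J(4, 3)) + (153 - 1*(-133))) = sqrt(16 + (153 - 1*(-133))) = sqrt(16 + (153 + 133)) = sqrt(16 + 286) = sqrt(302)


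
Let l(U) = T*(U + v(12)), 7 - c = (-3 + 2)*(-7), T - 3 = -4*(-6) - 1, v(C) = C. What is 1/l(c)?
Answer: 1/312 ≈ 0.0032051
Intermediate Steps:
T = 26 (T = 3 + (-4*(-6) - 1) = 3 + (24 - 1) = 3 + 23 = 26)
c = 0 (c = 7 - (-3 + 2)*(-7) = 7 - (-1)*(-7) = 7 - 1*7 = 7 - 7 = 0)
l(U) = 312 + 26*U (l(U) = 26*(U + 12) = 26*(12 + U) = 312 + 26*U)
1/l(c) = 1/(312 + 26*0) = 1/(312 + 0) = 1/312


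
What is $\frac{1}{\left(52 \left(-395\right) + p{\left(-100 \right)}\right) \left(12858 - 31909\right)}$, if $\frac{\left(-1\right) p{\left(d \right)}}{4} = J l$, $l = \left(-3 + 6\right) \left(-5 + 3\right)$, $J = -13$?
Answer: $\frac{1}{397251452} \approx 2.5173 \cdot 10^{-9}$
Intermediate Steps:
$l = -6$ ($l = 3 \left(-2\right) = -6$)
$p{\left(d \right)} = -312$ ($p{\left(d \right)} = - 4 \left(\left(-13\right) \left(-6\right)\right) = \left(-4\right) 78 = -312$)
$\frac{1}{\left(52 \left(-395\right) + p{\left(-100 \right)}\right) \left(12858 - 31909\right)} = \frac{1}{\left(52 \left(-395\right) - 312\right) \left(12858 - 31909\right)} = \frac{1}{\left(-20540 - 312\right) \left(-19051\right)} = \frac{1}{\left(-20852\right) \left(-19051\right)} = \frac{1}{397251452}$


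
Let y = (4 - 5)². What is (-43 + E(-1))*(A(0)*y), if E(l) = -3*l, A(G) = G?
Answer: 0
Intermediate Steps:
y = 1 (y = (-1)² = 1)
(-43 + E(-1))*(A(0)*y) = (-43 - 3*(-1))*(0*1) = (-43 + 3)*0 = -40*0 = 0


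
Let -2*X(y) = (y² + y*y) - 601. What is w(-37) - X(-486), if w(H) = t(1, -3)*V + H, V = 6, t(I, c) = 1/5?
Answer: 2358597/10 ≈ 2.3586e+5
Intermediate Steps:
t(I, c) = ⅕
X(y) = 601/2 - y² (X(y) = -((y² + y*y) - 601)/2 = -((y² + y²) - 601)/2 = -(2*y² - 601)/2 = -(-601 + 2*y²)/2 = 601/2 - y²)
w(H) = 6/5 + H (w(H) = (⅕)*6 + H = 6/5 + H)
w(-37) - X(-486) = (6/5 - 37) - (601/2 - 1*(-486)²) = -179/5 - (601/2 - 1*236196) = -179/5 - (601/2 - 236196) = -179/5 - 1*(-471791/2) = -179/5 + 471791/2 = 2358597/10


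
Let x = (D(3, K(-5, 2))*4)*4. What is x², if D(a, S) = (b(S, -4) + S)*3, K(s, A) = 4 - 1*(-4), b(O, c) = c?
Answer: 36864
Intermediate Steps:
K(s, A) = 8 (K(s, A) = 4 + 4 = 8)
D(a, S) = -12 + 3*S (D(a, S) = (-4 + S)*3 = -12 + 3*S)
x = 192 (x = ((-12 + 3*8)*4)*4 = ((-12 + 24)*4)*4 = (12*4)*4 = 48*4 = 192)
x² = 192² = 36864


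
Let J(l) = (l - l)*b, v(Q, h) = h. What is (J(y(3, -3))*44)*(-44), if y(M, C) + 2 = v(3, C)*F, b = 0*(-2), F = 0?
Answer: 0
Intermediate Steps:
b = 0
y(M, C) = -2 (y(M, C) = -2 + C*0 = -2 + 0 = -2)
J(l) = 0 (J(l) = (l - l)*0 = 0*0 = 0)
(J(y(3, -3))*44)*(-44) = (0*44)*(-44) = 0*(-44) = 0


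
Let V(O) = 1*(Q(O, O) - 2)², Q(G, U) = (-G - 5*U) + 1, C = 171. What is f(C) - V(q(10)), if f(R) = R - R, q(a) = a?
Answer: -3721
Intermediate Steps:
Q(G, U) = 1 - G - 5*U
f(R) = 0
V(O) = (-1 - 6*O)² (V(O) = 1*((1 - O - 5*O) - 2)² = 1*((1 - 6*O) - 2)² = 1*(-1 - 6*O)² = (-1 - 6*O)²)
f(C) - V(q(10)) = 0 - (1 + 6*10)² = 0 - (1 + 60)² = 0 - 1*61² = 0 - 1*3721 = 0 - 3721 = -3721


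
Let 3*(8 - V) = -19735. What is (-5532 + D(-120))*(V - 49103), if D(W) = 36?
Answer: 233671600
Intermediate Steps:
V = 19759/3 (V = 8 - ⅓*(-19735) = 8 + 19735/3 = 19759/3 ≈ 6586.3)
(-5532 + D(-120))*(V - 49103) = (-5532 + 36)*(19759/3 - 49103) = -5496*(-127550/3) = 233671600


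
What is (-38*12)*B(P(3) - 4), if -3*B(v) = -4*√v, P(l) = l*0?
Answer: -1216*I ≈ -1216.0*I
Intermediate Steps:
P(l) = 0
B(v) = 4*√v/3 (B(v) = -(-4)*√v/3 = 4*√v/3)
(-38*12)*B(P(3) - 4) = (-38*12)*(4*√(0 - 4)/3) = -608*√(-4) = -608*2*I = -1216*I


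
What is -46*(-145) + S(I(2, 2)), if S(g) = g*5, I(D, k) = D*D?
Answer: 6690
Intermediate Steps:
I(D, k) = D**2
S(g) = 5*g
-46*(-145) + S(I(2, 2)) = -46*(-145) + 5*2**2 = 6670 + 5*4 = 6670 + 20 = 6690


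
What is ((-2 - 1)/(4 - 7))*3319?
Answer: 3319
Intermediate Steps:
((-2 - 1)/(4 - 7))*3319 = -3/(-3)*3319 = -3*(-⅓)*3319 = 1*3319 = 3319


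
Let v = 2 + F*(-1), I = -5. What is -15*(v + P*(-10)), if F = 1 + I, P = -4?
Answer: -690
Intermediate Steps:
F = -4 (F = 1 - 5 = -4)
v = 6 (v = 2 - 4*(-1) = 2 + 4 = 6)
-15*(v + P*(-10)) = -15*(6 - 4*(-10)) = -15*(6 + 40) = -15*46 = -690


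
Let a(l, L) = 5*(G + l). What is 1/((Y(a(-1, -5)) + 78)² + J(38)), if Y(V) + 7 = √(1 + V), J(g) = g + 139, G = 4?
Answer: 1/5802 ≈ 0.00017235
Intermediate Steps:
a(l, L) = 20 + 5*l (a(l, L) = 5*(4 + l) = 20 + 5*l)
J(g) = 139 + g
Y(V) = -7 + √(1 + V)
1/((Y(a(-1, -5)) + 78)² + J(38)) = 1/(((-7 + √(1 + (20 + 5*(-1)))) + 78)² + (139 + 38)) = 1/(((-7 + √(1 + (20 - 5))) + 78)² + 177) = 1/(((-7 + √(1 + 15)) + 78)² + 177) = 1/(((-7 + √16) + 78)² + 177) = 1/(((-7 + 4) + 78)² + 177) = 1/((-3 + 78)² + 177) = 1/(75² + 177) = 1/(5625 + 177) = 1/5802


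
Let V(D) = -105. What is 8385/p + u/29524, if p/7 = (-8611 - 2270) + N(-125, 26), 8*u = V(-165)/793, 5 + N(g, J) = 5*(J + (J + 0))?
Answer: -23795764495/211087388512 ≈ -0.11273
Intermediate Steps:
N(g, J) = -5 + 10*J (N(g, J) = -5 + 5*(J + (J + 0)) = -5 + 5*(J + J) = -5 + 5*(2*J) = -5 + 10*J)
u = -105/6344 (u = (-105/793)/8 = (-105*1/793)/8 = (1/8)*(-105/793) = -105/6344 ≈ -0.016551)
p = -74382 (p = 7*((-8611 - 2270) + (-5 + 10*26)) = 7*(-10881 + (-5 + 260)) = 7*(-10881 + 255) = 7*(-10626) = -74382)
8385/p + u/29524 = 8385/(-74382) - 105/6344/29524 = 8385*(-1/74382) - 105/6344*1/29524 = -2795/24794 - 105/187300256 = -23795764495/211087388512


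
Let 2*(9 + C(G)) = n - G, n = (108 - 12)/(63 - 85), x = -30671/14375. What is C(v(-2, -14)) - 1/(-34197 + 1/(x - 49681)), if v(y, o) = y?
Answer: -2735404880127438/268656608026807 ≈ -10.182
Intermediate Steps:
x = -30671/14375 (x = -30671*1/14375 = -30671/14375 ≈ -2.1336)
n = -48/11 (n = 96/(-22) = 96*(-1/22) = -48/11 ≈ -4.3636)
C(G) = -123/11 - G/2 (C(G) = -9 + (-48/11 - G)/2 = -9 + (-24/11 - G/2) = -123/11 - G/2)
C(v(-2, -14)) - 1/(-34197 + 1/(x - 49681)) = (-123/11 - ½*(-2)) - 1/(-34197 + 1/(-30671/14375 - 49681)) = (-123/11 + 1) - 1/(-34197 + 1/(-714195046/14375)) = -112/11 - 1/(-34197 - 14375/714195046) = -112/11 - 1/(-24423328002437/714195046) = -112/11 - 1*(-714195046/24423328002437) = -112/11 + 714195046/24423328002437 = -2735404880127438/268656608026807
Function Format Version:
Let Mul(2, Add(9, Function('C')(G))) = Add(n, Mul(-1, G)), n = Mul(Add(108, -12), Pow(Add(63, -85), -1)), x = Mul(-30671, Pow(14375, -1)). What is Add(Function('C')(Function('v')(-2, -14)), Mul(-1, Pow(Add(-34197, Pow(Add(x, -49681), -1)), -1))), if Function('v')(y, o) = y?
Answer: Rational(-2735404880127438, 268656608026807) ≈ -10.182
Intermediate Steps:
x = Rational(-30671, 14375) (x = Mul(-30671, Rational(1, 14375)) = Rational(-30671, 14375) ≈ -2.1336)
n = Rational(-48, 11) (n = Mul(96, Pow(-22, -1)) = Mul(96, Rational(-1, 22)) = Rational(-48, 11) ≈ -4.3636)
Function('C')(G) = Add(Rational(-123, 11), Mul(Rational(-1, 2), G)) (Function('C')(G) = Add(-9, Mul(Rational(1, 2), Add(Rational(-48, 11), Mul(-1, G)))) = Add(-9, Add(Rational(-24, 11), Mul(Rational(-1, 2), G))) = Add(Rational(-123, 11), Mul(Rational(-1, 2), G)))
Add(Function('C')(Function('v')(-2, -14)), Mul(-1, Pow(Add(-34197, Pow(Add(x, -49681), -1)), -1))) = Add(Add(Rational(-123, 11), Mul(Rational(-1, 2), -2)), Mul(-1, Pow(Add(-34197, Pow(Add(Rational(-30671, 14375), -49681), -1)), -1))) = Add(Add(Rational(-123, 11), 1), Mul(-1, Pow(Add(-34197, Pow(Rational(-714195046, 14375), -1)), -1))) = Add(Rational(-112, 11), Mul(-1, Pow(Add(-34197, Rational(-14375, 714195046)), -1))) = Add(Rational(-112, 11), Mul(-1, Pow(Rational(-24423328002437, 714195046), -1))) = Add(Rational(-112, 11), Mul(-1, Rational(-714195046, 24423328002437))) = Add(Rational(-112, 11), Rational(714195046, 24423328002437)) = Rational(-2735404880127438, 268656608026807)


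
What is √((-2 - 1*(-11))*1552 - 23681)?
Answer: I*√9713 ≈ 98.555*I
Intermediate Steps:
√((-2 - 1*(-11))*1552 - 23681) = √((-2 + 11)*1552 - 23681) = √(9*1552 - 23681) = √(13968 - 23681) = √(-9713) = I*√9713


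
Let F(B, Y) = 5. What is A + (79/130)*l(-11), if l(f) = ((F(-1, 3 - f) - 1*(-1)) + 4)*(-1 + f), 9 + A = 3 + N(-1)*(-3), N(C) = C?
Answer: -987/13 ≈ -75.923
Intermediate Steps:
A = -3 (A = -9 + (3 - 1*(-3)) = -9 + (3 + 3) = -9 + 6 = -3)
l(f) = -10 + 10*f (l(f) = ((5 - 1*(-1)) + 4)*(-1 + f) = ((5 + 1) + 4)*(-1 + f) = (6 + 4)*(-1 + f) = 10*(-1 + f) = -10 + 10*f)
A + (79/130)*l(-11) = -3 + (79/130)*(-10 + 10*(-11)) = -3 + (79*(1/130))*(-10 - 110) = -3 + (79/130)*(-120) = -3 - 948/13 = -987/13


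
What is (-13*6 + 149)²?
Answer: 5041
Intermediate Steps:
(-13*6 + 149)² = (-78 + 149)² = 71² = 5041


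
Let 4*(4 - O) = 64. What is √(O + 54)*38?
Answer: 38*√42 ≈ 246.27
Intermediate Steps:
O = -12 (O = 4 - ¼*64 = 4 - 16 = -12)
√(O + 54)*38 = √(-12 + 54)*38 = √42*38 = 38*√42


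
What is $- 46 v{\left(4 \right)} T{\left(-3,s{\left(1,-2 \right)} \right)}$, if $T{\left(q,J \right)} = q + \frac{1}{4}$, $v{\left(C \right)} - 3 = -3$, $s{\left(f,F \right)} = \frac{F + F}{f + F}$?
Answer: $0$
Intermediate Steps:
$s{\left(f,F \right)} = \frac{2 F}{F + f}$
$v{\left(C \right)} = 0$ ($v{\left(C \right)} = 3 - 3 = 0$)
$T{\left(q,J \right)} = \frac{1}{4} + q$ ($T{\left(q,J \right)} = q + \frac{1}{4} = \frac{1}{4} + q$)
$- 46 v{\left(4 \right)} T{\left(-3,s{\left(1,-2 \right)} \right)} = \left(-46\right) 0 \left(\frac{1}{4} - 3\right) = 0 \left(- \frac{11}{4}\right) = 0$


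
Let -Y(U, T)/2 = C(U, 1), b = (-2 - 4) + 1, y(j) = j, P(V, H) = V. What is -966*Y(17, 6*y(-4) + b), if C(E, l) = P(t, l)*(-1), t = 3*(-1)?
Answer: 5796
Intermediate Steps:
t = -3
b = -5 (b = -6 + 1 = -5)
C(E, l) = 3 (C(E, l) = -3*(-1) = 3)
Y(U, T) = -6 (Y(U, T) = -2*3 = -6)
-966*Y(17, 6*y(-4) + b) = -966*(-6) = 5796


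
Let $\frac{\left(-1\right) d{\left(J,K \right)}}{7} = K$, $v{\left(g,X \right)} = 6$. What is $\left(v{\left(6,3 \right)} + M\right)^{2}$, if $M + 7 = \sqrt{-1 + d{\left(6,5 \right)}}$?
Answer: $\left(1 - 6 i\right)^{2} \approx -35.0 - 12.0 i$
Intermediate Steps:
$d{\left(J,K \right)} = - 7 K$
$M = -7 + 6 i$ ($M = -7 + \sqrt{-1 - 35} = -7 + \sqrt{-36} = -7 + 6 i \approx -7.0 + 6.0 i$)
$\left(v{\left(6,3 \right)} + M\right)^{2} = \left(6 - \left(7 - 6 i\right)\right)^{2} = \left(-1 + 6 i\right)^{2}$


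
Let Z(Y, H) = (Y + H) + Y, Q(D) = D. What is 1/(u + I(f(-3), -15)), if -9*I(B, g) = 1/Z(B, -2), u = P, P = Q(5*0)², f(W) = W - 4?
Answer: 144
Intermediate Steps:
Z(Y, H) = H + 2*Y (Z(Y, H) = (H + Y) + Y = H + 2*Y)
f(W) = -4 + W
P = 0 (P = (5*0)² = 0² = 0)
u = 0
I(B, g) = -1/(9*(-2 + 2*B))
1/(u + I(f(-3), -15)) = 1/(0 - 1/(-18 + 18*(-4 - 3))) = 1/(0 - 1/(-18 + 18*(-7))) = 1/(0 - 1/(-18 - 126)) = 1/(0 - 1/(-144)) = 1/(0 - 1*(-1/144)) = 1/(0 + 1/144) = 1/(1/144) = 144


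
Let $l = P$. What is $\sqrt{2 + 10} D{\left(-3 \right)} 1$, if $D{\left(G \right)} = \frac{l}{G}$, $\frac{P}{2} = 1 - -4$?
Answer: $- \frac{20 \sqrt{3}}{3} \approx -11.547$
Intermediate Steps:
$P = 10$ ($P = 2 \left(1 - -4\right) = 2 \left(1 + 4\right) = 2 \cdot 5 = 10$)
$l = 10$
$D{\left(G \right)} = \frac{10}{G}$
$\sqrt{2 + 10} D{\left(-3 \right)} 1 = \sqrt{2 + 10} \frac{10}{-3} \cdot 1 = \sqrt{12} \cdot 10 \left(- \frac{1}{3}\right) 1 = 2 \sqrt{3} \left(- \frac{10}{3}\right) 1 = - \frac{20 \sqrt{3}}{3} \cdot 1 = - \frac{20 \sqrt{3}}{3}$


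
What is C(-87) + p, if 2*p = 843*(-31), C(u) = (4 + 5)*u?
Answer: -27699/2 ≈ -13850.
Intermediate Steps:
C(u) = 9*u
p = -26133/2 (p = (843*(-31))/2 = (1/2)*(-26133) = -26133/2 ≈ -13067.)
C(-87) + p = 9*(-87) - 26133/2 = -783 - 26133/2 = -27699/2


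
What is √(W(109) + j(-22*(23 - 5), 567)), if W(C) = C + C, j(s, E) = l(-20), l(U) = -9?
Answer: √209 ≈ 14.457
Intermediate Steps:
j(s, E) = -9
W(C) = 2*C
√(W(109) + j(-22*(23 - 5), 567)) = √(2*109 - 9) = √(218 - 9) = √209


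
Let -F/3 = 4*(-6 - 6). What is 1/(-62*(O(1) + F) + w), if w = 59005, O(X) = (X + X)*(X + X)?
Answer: 1/49829 ≈ 2.0069e-5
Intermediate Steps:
O(X) = 4*X² (O(X) = (2*X)*(2*X) = 4*X²)
F = 144 (F = -12*(-6 - 6) = -12*(-12) = -3*(-48) = 144)
1/(-62*(O(1) + F) + w) = 1/(-62*(4*1² + 144) + 59005) = 1/(-62*(4*1 + 144) + 59005) = 1/(-62*(4 + 144) + 59005) = 1/(-62*148 + 59005) = 1/(-9176 + 59005) = 1/49829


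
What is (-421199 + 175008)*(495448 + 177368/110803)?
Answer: -1228656518568672/10073 ≈ -1.2198e+11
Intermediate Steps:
(-421199 + 175008)*(495448 + 177368/110803) = -246191*(495448 + 177368*(1/110803)) = -246191*(495448 + 177368/110803) = -246191*54897302112/110803 = -1228656518568672/10073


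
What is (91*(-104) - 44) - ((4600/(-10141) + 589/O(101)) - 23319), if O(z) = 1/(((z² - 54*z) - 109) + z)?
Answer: -28166217260/10141 ≈ -2.7775e+6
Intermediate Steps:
O(z) = 1/(-109 + z² - 53*z) (O(z) = 1/((-109 + z² - 54*z) + z) = 1/(-109 + z² - 53*z))
(91*(-104) - 44) - ((4600/(-10141) + 589/O(101)) - 23319) = (91*(-104) - 44) - ((4600/(-10141) + 589/(1/(-109 + 101² - 53*101))) - 23319) = (-9464 - 44) - ((4600*(-1/10141) + 589/(1/(-109 + 10201 - 5353))) - 23319) = -9508 - ((-4600/10141 + 589/(1/4739)) - 23319) = -9508 - ((-4600/10141 + 589*4739) - 23319) = -9508 - ((-4600/10141 + 2791271) - 23319) = -9508 - (28306274611/10141 - 23319) = -9508 - 1*28069796632/10141 = -9508 - 28069796632/10141 = -28166217260/10141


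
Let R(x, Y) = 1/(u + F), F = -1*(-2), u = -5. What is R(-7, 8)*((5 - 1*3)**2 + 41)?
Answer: -15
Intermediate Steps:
F = 2
R(x, Y) = -1/3 (R(x, Y) = 1/(-5 + 2) = 1/(-3) = -1/3)
R(-7, 8)*((5 - 1*3)**2 + 41) = -((5 - 1*3)**2 + 41)/3 = -((5 - 3)**2 + 41)/3 = -(2**2 + 41)/3 = -(4 + 41)/3 = -1/3*45 = -15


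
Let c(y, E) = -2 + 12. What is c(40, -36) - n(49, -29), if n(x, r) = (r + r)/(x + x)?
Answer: 519/49 ≈ 10.592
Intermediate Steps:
n(x, r) = r/x (n(x, r) = (2*r)/((2*x)) = (2*r)*(1/(2*x)) = r/x)
c(y, E) = 10
c(40, -36) - n(49, -29) = 10 - (-29)/49 = 10 - 1*(-29/49) = 10 + 29/49 = 519/49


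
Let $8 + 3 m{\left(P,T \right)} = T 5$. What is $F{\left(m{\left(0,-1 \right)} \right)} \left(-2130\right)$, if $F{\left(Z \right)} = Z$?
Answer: $9230$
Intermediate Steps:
$m{\left(P,T \right)} = - \frac{8}{3} + \frac{5 T}{3}$ ($m{\left(P,T \right)} = - \frac{8}{3} + \frac{T 5}{3} = - \frac{8}{3} + \frac{5 T}{3}$)
$F{\left(m{\left(0,-1 \right)} \right)} \left(-2130\right) = \left(- \frac{8}{3} + \frac{5}{3} \left(-1\right)\right) \left(-2130\right) = \left(- \frac{8}{3} - \frac{5}{3}\right) \left(-2130\right) = \left(- \frac{13}{3}\right) \left(-2130\right) = 9230$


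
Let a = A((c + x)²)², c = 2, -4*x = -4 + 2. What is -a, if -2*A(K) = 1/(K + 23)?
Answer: -4/13689 ≈ -0.00029221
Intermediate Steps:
x = ½ (x = -(-4 + 2)/4 = -¼*(-2) = ½ ≈ 0.50000)
A(K) = -1/(2*(23 + K)) (A(K) = -1/(2*(K + 23)) = -1/(2*(23 + K)))
a = 4/13689 (a = (-1/(46 + 2*(2 + ½)²))² = (-1/(46 + 2*(5/2)²))² = (-1/(46 + 2*(25/4)))² = (-1/(46 + 25/2))² = (-1/117/2)² = (-1*2/117)² = (-2/117)² = 4/13689 ≈ 0.00029221)
-a = -1*4/13689 = -4/13689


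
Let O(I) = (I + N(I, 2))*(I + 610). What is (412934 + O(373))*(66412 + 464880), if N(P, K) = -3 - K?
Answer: 411580223976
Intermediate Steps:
O(I) = (-5 + I)*(610 + I) (O(I) = (I + (-3 - 1*2))*(I + 610) = (I + (-3 - 2))*(610 + I) = (I - 5)*(610 + I) = (-5 + I)*(610 + I))
(412934 + O(373))*(66412 + 464880) = (412934 + (-3050 + 373² + 605*373))*(66412 + 464880) = (412934 + (-3050 + 139129 + 225665))*531292 = (412934 + 361744)*531292 = 774678*531292 = 411580223976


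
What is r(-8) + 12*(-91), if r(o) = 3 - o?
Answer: -1081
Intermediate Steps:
r(-8) + 12*(-91) = (3 - 1*(-8)) + 12*(-91) = (3 + 8) - 1092 = 11 - 1092 = -1081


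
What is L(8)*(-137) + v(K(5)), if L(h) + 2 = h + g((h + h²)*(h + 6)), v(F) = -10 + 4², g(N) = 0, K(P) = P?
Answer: -816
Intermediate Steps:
v(F) = 6 (v(F) = -10 + 16 = 6)
L(h) = -2 + h (L(h) = -2 + (h + 0) = -2 + h)
L(8)*(-137) + v(K(5)) = (-2 + 8)*(-137) + 6 = 6*(-137) + 6 = -822 + 6 = -816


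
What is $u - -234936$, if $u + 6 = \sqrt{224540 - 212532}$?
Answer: $234930 + 2 \sqrt{3002} \approx 2.3504 \cdot 10^{5}$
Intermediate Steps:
$u = -6 + 2 \sqrt{3002}$ ($u = -6 + \sqrt{224540 - 212532} = -6 + \sqrt{12008} = -6 + 2 \sqrt{3002} \approx 103.58$)
$u - -234936 = \left(-6 + 2 \sqrt{3002}\right) - -234936 = \left(-6 + 2 \sqrt{3002}\right) + 234936 = 234930 + 2 \sqrt{3002}$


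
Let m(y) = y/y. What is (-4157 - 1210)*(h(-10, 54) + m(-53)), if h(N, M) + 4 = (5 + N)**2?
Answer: -118074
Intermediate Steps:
m(y) = 1
h(N, M) = -4 + (5 + N)**2
(-4157 - 1210)*(h(-10, 54) + m(-53)) = (-4157 - 1210)*((-4 + (5 - 10)**2) + 1) = -5367*((-4 + (-5)**2) + 1) = -5367*((-4 + 25) + 1) = -5367*(21 + 1) = -5367*22 = -118074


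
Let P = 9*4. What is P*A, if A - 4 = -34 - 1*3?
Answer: -1188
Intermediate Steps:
P = 36
A = -33 (A = 4 + (-34 - 1*3) = 4 + (-34 - 3) = 4 - 37 = -33)
P*A = 36*(-33) = -1188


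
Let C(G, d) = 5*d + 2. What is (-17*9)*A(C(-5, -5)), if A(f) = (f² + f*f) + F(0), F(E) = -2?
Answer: -161568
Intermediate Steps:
C(G, d) = 2 + 5*d
A(f) = -2 + 2*f² (A(f) = (f² + f*f) - 2 = (f² + f²) - 2 = 2*f² - 2 = -2 + 2*f²)
(-17*9)*A(C(-5, -5)) = (-17*9)*(-2 + 2*(2 + 5*(-5))²) = -153*(-2 + 2*(2 - 25)²) = -153*(-2 + 2*(-23)²) = -153*(-2 + 2*529) = -153*(-2 + 1058) = -153*1056 = -161568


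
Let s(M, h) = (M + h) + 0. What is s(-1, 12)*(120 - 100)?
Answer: 220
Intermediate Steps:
s(M, h) = M + h
s(-1, 12)*(120 - 100) = (-1 + 12)*(120 - 100) = 11*20 = 220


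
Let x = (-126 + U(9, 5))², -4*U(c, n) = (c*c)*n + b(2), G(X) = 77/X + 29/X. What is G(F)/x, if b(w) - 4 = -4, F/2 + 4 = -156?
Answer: -53/8262810 ≈ -6.4143e-6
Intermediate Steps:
F = -320 (F = -8 + 2*(-156) = -8 - 312 = -320)
b(w) = 0 (b(w) = 4 - 4 = 0)
G(X) = 106/X
U(c, n) = -n*c²/4 (U(c, n) = -((c*c)*n + 0)/4 = -(c²*n + 0)/4 = -(n*c² + 0)/4 = -n*c²/4)
x = 826281/16 (x = (-126 - ¼*5*9²)² = (-126 - ¼*5*81)² = (-126 - 405/4)² = (-909/4)² = 826281/16 ≈ 51643.)
G(F)/x = (106/(-320))/(826281/16) = (106*(-1/320))*(16/826281) = -53/160*16/826281 = -53/8262810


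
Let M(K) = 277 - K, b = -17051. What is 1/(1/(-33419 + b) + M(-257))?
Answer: 50470/26950979 ≈ 0.0018727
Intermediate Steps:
1/(1/(-33419 + b) + M(-257)) = 1/(1/(-33419 - 17051) + (277 - 1*(-257))) = 1/(1/(-50470) + (277 + 257)) = 1/(-1/50470 + 534) = 1/(26950979/50470) = 50470/26950979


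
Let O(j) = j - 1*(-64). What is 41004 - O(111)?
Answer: 40829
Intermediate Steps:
O(j) = 64 + j (O(j) = j + 64 = 64 + j)
41004 - O(111) = 41004 - (64 + 111) = 41004 - 1*175 = 41004 - 175 = 40829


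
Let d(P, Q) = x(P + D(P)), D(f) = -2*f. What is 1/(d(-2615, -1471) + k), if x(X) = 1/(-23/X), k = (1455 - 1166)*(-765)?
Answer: -23/5087570 ≈ -4.5208e-6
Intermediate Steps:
k = -221085 (k = 289*(-765) = -221085)
x(X) = -X/23
d(P, Q) = P/23 (d(P, Q) = -(P - 2*P)/23 = -(-1)*P/23 = P/23)
1/(d(-2615, -1471) + k) = 1/((1/23)*(-2615) - 221085) = 1/(-2615/23 - 221085) = 1/(-5087570/23) = -23/5087570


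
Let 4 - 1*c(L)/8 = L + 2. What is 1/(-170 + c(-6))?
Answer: -1/106 ≈ -0.0094340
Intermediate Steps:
c(L) = 16 - 8*L (c(L) = 32 - 8*(L + 2) = 32 - 8*(2 + L) = 32 + (-16 - 8*L) = 16 - 8*L)
1/(-170 + c(-6)) = 1/(-170 + (16 - 8*(-6))) = 1/(-170 + (16 + 48)) = 1/(-170 + 64) = 1/(-106) = -1/106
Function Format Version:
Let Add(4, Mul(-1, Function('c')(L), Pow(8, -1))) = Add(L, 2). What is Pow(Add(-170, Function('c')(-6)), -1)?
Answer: Rational(-1, 106) ≈ -0.0094340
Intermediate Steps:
Function('c')(L) = Add(16, Mul(-8, L)) (Function('c')(L) = Add(32, Mul(-8, Add(L, 2))) = Add(32, Mul(-8, Add(2, L))) = Add(32, Add(-16, Mul(-8, L))) = Add(16, Mul(-8, L)))
Pow(Add(-170, Function('c')(-6)), -1) = Pow(Add(-170, Add(16, Mul(-8, -6))), -1) = Pow(Add(-170, Add(16, 48)), -1) = Pow(Add(-170, 64), -1) = Pow(-106, -1) = Rational(-1, 106)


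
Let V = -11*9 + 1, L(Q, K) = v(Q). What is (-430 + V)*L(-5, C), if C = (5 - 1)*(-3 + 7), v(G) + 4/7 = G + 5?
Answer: 2112/7 ≈ 301.71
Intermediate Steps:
v(G) = 31/7 + G (v(G) = -4/7 + (G + 5) = -4/7 + (5 + G) = 31/7 + G)
C = 16 (C = 4*4 = 16)
L(Q, K) = 31/7 + Q
V = -98 (V = -99 + 1 = -98)
(-430 + V)*L(-5, C) = (-430 - 98)*(31/7 - 5) = -528*(-4/7) = 2112/7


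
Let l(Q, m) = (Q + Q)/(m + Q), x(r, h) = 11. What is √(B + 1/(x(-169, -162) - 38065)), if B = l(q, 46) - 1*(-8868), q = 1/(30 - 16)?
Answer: √5342516744062391490/24544830 ≈ 94.170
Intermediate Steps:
q = 1/14 ≈ 0.071429
l(Q, m) = 2*Q/(Q + m) (l(Q, m) = (2*Q)/(Q + m) = 2*Q/(Q + m))
B = 5719862/645 (B = 2*(1/14)/(1/14 + 46) - 1*(-8868) = 2*(1/14)/(645/14) + 8868 = 2*(1/14)*(14/645) + 8868 = 2/645 + 8868 = 5719862/645 ≈ 8868.0)
√(B + 1/(x(-169, -162) - 38065)) = √(5719862/645 + 1/(11 - 38065)) = √(5719862/645 + 1/(-38054)) = √(5719862/645 - 1/38054) = √(217663627903/24544830) = √5342516744062391490/24544830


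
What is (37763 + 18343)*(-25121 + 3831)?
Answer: -1194496740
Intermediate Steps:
(37763 + 18343)*(-25121 + 3831) = 56106*(-21290) = -1194496740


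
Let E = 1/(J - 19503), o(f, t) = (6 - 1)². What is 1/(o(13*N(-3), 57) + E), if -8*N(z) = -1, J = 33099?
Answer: 13596/339901 ≈ 0.040000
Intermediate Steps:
N(z) = ⅛ (N(z) = -⅛*(-1) = ⅛)
o(f, t) = 25 (o(f, t) = 5² = 25)
E = 1/13596 (E = 1/(33099 - 19503) = 1/13596 ≈ 7.3551e-5)
1/(o(13*N(-3), 57) + E) = 1/(25 + 1/13596) = 1/(339901/13596) = 13596/339901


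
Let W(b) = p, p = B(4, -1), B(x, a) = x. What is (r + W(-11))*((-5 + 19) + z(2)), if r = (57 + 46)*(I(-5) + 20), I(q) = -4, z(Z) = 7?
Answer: 34692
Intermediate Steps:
p = 4
W(b) = 4
r = 1648 (r = (57 + 46)*(-4 + 20) = 103*16 = 1648)
(r + W(-11))*((-5 + 19) + z(2)) = (1648 + 4)*((-5 + 19) + 7) = 1652*(14 + 7) = 1652*21 = 34692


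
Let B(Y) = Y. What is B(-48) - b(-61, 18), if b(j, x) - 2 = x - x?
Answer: -50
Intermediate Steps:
b(j, x) = 2 (b(j, x) = 2 + (x - x) = 2 + 0 = 2)
B(-48) - b(-61, 18) = -48 - 1*2 = -48 - 2 = -50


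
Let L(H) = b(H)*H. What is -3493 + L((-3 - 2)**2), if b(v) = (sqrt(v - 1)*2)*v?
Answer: -3493 + 2500*sqrt(6) ≈ 2630.7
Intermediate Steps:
b(v) = 2*v*sqrt(-1 + v) (b(v) = (sqrt(-1 + v)*2)*v = (2*sqrt(-1 + v))*v = 2*v*sqrt(-1 + v))
L(H) = 2*H**2*sqrt(-1 + H) (L(H) = (2*H*sqrt(-1 + H))*H = 2*H**2*sqrt(-1 + H))
-3493 + L((-3 - 2)**2) = -3493 + 2*((-3 - 2)**2)**2*sqrt(-1 + (-3 - 2)**2) = -3493 + 2*((-5)**2)**2*sqrt(-1 + (-5)**2) = -3493 + 2*25**2*sqrt(-1 + 25) = -3493 + 2*625*sqrt(24) = -3493 + 2*625*(2*sqrt(6)) = -3493 + 2500*sqrt(6)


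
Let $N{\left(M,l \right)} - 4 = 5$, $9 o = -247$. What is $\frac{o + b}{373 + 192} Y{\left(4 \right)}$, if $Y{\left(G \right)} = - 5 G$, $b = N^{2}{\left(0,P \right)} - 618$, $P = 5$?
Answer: $\frac{20320}{1017} \approx 19.98$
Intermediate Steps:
$o = - \frac{247}{9}$ ($o = \frac{1}{9} \left(-247\right) = - \frac{247}{9} \approx -27.444$)
$N{\left(M,l \right)} = 9$ ($N{\left(M,l \right)} = 4 + 5 = 9$)
$b = -537$ ($b = 9^{2} - 618 = 81 - 618 = -537$)
$\frac{o + b}{373 + 192} Y{\left(4 \right)} = \frac{- \frac{247}{9} - 537}{373 + 192} \left(\left(-5\right) 4\right) = - \frac{5080}{9 \cdot 565} \left(-20\right) = \left(- \frac{5080}{9}\right) \frac{1}{565} \left(-20\right) = \left(- \frac{1016}{1017}\right) \left(-20\right) = \frac{20320}{1017}$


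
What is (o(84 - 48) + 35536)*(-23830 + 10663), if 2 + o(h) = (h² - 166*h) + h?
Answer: -406728630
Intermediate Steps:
o(h) = -2 + h² - 165*h (o(h) = -2 + ((h² - 166*h) + h) = -2 + (h² - 165*h) = -2 + h² - 165*h)
(o(84 - 48) + 35536)*(-23830 + 10663) = ((-2 + (84 - 48)² - 165*(84 - 48)) + 35536)*(-23830 + 10663) = ((-2 + 36² - 165*36) + 35536)*(-13167) = ((-2 + 1296 - 5940) + 35536)*(-13167) = (-4646 + 35536)*(-13167) = 30890*(-13167) = -406728630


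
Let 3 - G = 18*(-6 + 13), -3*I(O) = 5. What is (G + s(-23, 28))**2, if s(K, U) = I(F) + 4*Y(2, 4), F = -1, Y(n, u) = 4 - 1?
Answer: 114244/9 ≈ 12694.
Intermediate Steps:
Y(n, u) = 3
I(O) = -5/3 (I(O) = -1/3*5 = -5/3)
s(K, U) = 31/3 (s(K, U) = -5/3 + 4*3 = -5/3 + 12 = 31/3)
G = -123 (G = 3 - 18*(-6 + 13) = 3 - 18*7 = 3 - 1*126 = 3 - 126 = -123)
(G + s(-23, 28))**2 = (-123 + 31/3)**2 = (-338/3)**2 = 114244/9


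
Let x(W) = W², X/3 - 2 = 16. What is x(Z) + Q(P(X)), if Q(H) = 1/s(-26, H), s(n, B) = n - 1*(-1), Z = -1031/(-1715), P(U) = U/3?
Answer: 945312/2941225 ≈ 0.32140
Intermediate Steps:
X = 54 (X = 6 + 3*16 = 6 + 48 = 54)
P(U) = U/3 (P(U) = U*(⅓) = U/3)
Z = 1031/1715 (Z = -1031*(-1/1715) = 1031/1715 ≈ 0.60117)
s(n, B) = 1 + n (s(n, B) = n + 1 = 1 + n)
Q(H) = -1/25 (Q(H) = 1/(1 - 26) = 1/(-25) = -1/25)
x(Z) + Q(P(X)) = (1031/1715)² - 1/25 = 1062961/2941225 - 1/25 = 945312/2941225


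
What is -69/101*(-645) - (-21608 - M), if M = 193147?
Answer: 21734760/101 ≈ 2.1520e+5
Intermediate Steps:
-69/101*(-645) - (-21608 - M) = -69/101*(-645) - (-21608 - 1*193147) = -69*1/101*(-645) - (-21608 - 193147) = -69/101*(-645) - 1*(-214755) = 44505/101 + 214755 = 21734760/101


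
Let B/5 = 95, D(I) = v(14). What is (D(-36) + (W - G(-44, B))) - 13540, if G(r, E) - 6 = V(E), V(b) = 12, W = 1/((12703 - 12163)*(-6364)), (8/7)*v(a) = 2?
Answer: -46586866501/3436560 ≈ -13556.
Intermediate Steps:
v(a) = 7/4 (v(a) = (7/8)*2 = 7/4)
D(I) = 7/4
B = 475 (B = 5*95 = 475)
W = -1/3436560 (W = -1/6364/540 = (1/540)*(-1/6364) = -1/3436560 ≈ -2.9099e-7)
G(r, E) = 18 (G(r, E) = 6 + 12 = 18)
(D(-36) + (W - G(-44, B))) - 13540 = (7/4 + (-1/3436560 - 1*18)) - 13540 = (7/4 + (-1/3436560 - 18)) - 13540 = (7/4 - 61858081/3436560) - 13540 = -55844101/3436560 - 13540 = -46586866501/3436560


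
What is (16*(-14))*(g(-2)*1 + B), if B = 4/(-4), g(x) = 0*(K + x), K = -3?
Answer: 224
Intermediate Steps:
g(x) = 0 (g(x) = 0*(-3 + x) = 0)
B = -1 (B = 4*(-¼) = -1)
(16*(-14))*(g(-2)*1 + B) = (16*(-14))*(0*1 - 1) = -224*(0 - 1) = -224*(-1) = 224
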